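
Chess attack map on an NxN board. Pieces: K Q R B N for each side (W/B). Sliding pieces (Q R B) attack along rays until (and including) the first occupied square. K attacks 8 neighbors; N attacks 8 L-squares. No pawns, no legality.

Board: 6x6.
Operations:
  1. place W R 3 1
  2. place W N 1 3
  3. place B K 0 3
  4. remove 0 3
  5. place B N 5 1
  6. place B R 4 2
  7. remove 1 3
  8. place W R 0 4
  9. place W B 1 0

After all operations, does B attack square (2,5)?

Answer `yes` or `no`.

Op 1: place WR@(3,1)
Op 2: place WN@(1,3)
Op 3: place BK@(0,3)
Op 4: remove (0,3)
Op 5: place BN@(5,1)
Op 6: place BR@(4,2)
Op 7: remove (1,3)
Op 8: place WR@(0,4)
Op 9: place WB@(1,0)
Per-piece attacks for B:
  BR@(4,2): attacks (4,3) (4,4) (4,5) (4,1) (4,0) (5,2) (3,2) (2,2) (1,2) (0,2)
  BN@(5,1): attacks (4,3) (3,2) (3,0)
B attacks (2,5): no

Answer: no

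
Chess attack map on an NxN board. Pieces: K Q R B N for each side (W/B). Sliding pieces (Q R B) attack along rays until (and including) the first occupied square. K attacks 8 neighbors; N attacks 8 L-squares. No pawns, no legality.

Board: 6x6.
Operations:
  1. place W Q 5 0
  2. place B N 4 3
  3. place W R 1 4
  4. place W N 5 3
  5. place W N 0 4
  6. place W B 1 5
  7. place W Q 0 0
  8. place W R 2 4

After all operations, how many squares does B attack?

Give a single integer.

Op 1: place WQ@(5,0)
Op 2: place BN@(4,3)
Op 3: place WR@(1,4)
Op 4: place WN@(5,3)
Op 5: place WN@(0,4)
Op 6: place WB@(1,5)
Op 7: place WQ@(0,0)
Op 8: place WR@(2,4)
Per-piece attacks for B:
  BN@(4,3): attacks (5,5) (3,5) (2,4) (5,1) (3,1) (2,2)
Union (6 distinct): (2,2) (2,4) (3,1) (3,5) (5,1) (5,5)

Answer: 6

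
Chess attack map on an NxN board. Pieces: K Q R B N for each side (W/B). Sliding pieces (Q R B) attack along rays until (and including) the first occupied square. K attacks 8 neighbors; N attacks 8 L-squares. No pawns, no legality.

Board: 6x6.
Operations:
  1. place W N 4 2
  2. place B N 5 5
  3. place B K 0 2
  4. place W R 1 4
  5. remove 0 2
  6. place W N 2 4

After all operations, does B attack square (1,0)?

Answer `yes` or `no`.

Answer: no

Derivation:
Op 1: place WN@(4,2)
Op 2: place BN@(5,5)
Op 3: place BK@(0,2)
Op 4: place WR@(1,4)
Op 5: remove (0,2)
Op 6: place WN@(2,4)
Per-piece attacks for B:
  BN@(5,5): attacks (4,3) (3,4)
B attacks (1,0): no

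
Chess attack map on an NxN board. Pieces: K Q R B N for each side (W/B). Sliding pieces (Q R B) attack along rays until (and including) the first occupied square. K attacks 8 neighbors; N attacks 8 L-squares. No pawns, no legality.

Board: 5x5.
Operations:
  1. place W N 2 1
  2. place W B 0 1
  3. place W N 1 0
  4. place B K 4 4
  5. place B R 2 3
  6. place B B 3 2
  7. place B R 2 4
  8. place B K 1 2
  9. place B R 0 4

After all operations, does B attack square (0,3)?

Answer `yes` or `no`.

Answer: yes

Derivation:
Op 1: place WN@(2,1)
Op 2: place WB@(0,1)
Op 3: place WN@(1,0)
Op 4: place BK@(4,4)
Op 5: place BR@(2,3)
Op 6: place BB@(3,2)
Op 7: place BR@(2,4)
Op 8: place BK@(1,2)
Op 9: place BR@(0,4)
Per-piece attacks for B:
  BR@(0,4): attacks (0,3) (0,2) (0,1) (1,4) (2,4) [ray(0,-1) blocked at (0,1); ray(1,0) blocked at (2,4)]
  BK@(1,2): attacks (1,3) (1,1) (2,2) (0,2) (2,3) (2,1) (0,3) (0,1)
  BR@(2,3): attacks (2,4) (2,2) (2,1) (3,3) (4,3) (1,3) (0,3) [ray(0,1) blocked at (2,4); ray(0,-1) blocked at (2,1)]
  BR@(2,4): attacks (2,3) (3,4) (4,4) (1,4) (0,4) [ray(0,-1) blocked at (2,3); ray(1,0) blocked at (4,4); ray(-1,0) blocked at (0,4)]
  BB@(3,2): attacks (4,3) (4,1) (2,3) (2,1) [ray(-1,1) blocked at (2,3); ray(-1,-1) blocked at (2,1)]
  BK@(4,4): attacks (4,3) (3,4) (3,3)
B attacks (0,3): yes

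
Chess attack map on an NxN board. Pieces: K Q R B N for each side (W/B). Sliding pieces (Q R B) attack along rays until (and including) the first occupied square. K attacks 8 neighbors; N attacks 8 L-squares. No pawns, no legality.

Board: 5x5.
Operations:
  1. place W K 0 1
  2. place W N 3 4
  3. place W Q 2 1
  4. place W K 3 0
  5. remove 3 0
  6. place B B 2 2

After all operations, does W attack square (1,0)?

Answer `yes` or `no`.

Op 1: place WK@(0,1)
Op 2: place WN@(3,4)
Op 3: place WQ@(2,1)
Op 4: place WK@(3,0)
Op 5: remove (3,0)
Op 6: place BB@(2,2)
Per-piece attacks for W:
  WK@(0,1): attacks (0,2) (0,0) (1,1) (1,2) (1,0)
  WQ@(2,1): attacks (2,2) (2,0) (3,1) (4,1) (1,1) (0,1) (3,2) (4,3) (3,0) (1,2) (0,3) (1,0) [ray(0,1) blocked at (2,2); ray(-1,0) blocked at (0,1)]
  WN@(3,4): attacks (4,2) (2,2) (1,3)
W attacks (1,0): yes

Answer: yes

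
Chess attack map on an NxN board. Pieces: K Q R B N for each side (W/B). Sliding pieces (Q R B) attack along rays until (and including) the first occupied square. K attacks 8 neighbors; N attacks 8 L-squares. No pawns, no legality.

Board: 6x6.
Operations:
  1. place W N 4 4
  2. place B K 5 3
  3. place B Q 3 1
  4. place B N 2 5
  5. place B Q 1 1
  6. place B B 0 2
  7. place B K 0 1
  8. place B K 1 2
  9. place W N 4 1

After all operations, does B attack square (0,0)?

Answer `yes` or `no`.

Op 1: place WN@(4,4)
Op 2: place BK@(5,3)
Op 3: place BQ@(3,1)
Op 4: place BN@(2,5)
Op 5: place BQ@(1,1)
Op 6: place BB@(0,2)
Op 7: place BK@(0,1)
Op 8: place BK@(1,2)
Op 9: place WN@(4,1)
Per-piece attacks for B:
  BK@(0,1): attacks (0,2) (0,0) (1,1) (1,2) (1,0)
  BB@(0,2): attacks (1,3) (2,4) (3,5) (1,1) [ray(1,-1) blocked at (1,1)]
  BQ@(1,1): attacks (1,2) (1,0) (2,1) (3,1) (0,1) (2,2) (3,3) (4,4) (2,0) (0,2) (0,0) [ray(0,1) blocked at (1,2); ray(1,0) blocked at (3,1); ray(-1,0) blocked at (0,1); ray(1,1) blocked at (4,4); ray(-1,1) blocked at (0,2)]
  BK@(1,2): attacks (1,3) (1,1) (2,2) (0,2) (2,3) (2,1) (0,3) (0,1)
  BN@(2,5): attacks (3,3) (4,4) (1,3) (0,4)
  BQ@(3,1): attacks (3,2) (3,3) (3,4) (3,5) (3,0) (4,1) (2,1) (1,1) (4,2) (5,3) (4,0) (2,2) (1,3) (0,4) (2,0) [ray(1,0) blocked at (4,1); ray(-1,0) blocked at (1,1); ray(1,1) blocked at (5,3)]
  BK@(5,3): attacks (5,4) (5,2) (4,3) (4,4) (4,2)
B attacks (0,0): yes

Answer: yes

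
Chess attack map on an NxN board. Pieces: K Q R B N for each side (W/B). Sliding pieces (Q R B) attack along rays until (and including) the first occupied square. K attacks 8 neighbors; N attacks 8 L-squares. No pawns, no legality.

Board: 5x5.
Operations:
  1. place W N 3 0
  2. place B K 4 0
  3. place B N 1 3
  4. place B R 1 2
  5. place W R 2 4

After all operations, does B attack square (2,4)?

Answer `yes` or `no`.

Op 1: place WN@(3,0)
Op 2: place BK@(4,0)
Op 3: place BN@(1,3)
Op 4: place BR@(1,2)
Op 5: place WR@(2,4)
Per-piece attacks for B:
  BR@(1,2): attacks (1,3) (1,1) (1,0) (2,2) (3,2) (4,2) (0,2) [ray(0,1) blocked at (1,3)]
  BN@(1,3): attacks (3,4) (2,1) (3,2) (0,1)
  BK@(4,0): attacks (4,1) (3,0) (3,1)
B attacks (2,4): no

Answer: no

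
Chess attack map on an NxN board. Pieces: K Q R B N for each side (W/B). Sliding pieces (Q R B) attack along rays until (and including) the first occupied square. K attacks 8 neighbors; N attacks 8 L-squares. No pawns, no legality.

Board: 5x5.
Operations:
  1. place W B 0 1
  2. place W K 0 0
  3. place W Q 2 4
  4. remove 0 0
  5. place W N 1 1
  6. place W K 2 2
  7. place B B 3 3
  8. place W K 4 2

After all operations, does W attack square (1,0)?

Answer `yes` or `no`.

Op 1: place WB@(0,1)
Op 2: place WK@(0,0)
Op 3: place WQ@(2,4)
Op 4: remove (0,0)
Op 5: place WN@(1,1)
Op 6: place WK@(2,2)
Op 7: place BB@(3,3)
Op 8: place WK@(4,2)
Per-piece attacks for W:
  WB@(0,1): attacks (1,2) (2,3) (3,4) (1,0)
  WN@(1,1): attacks (2,3) (3,2) (0,3) (3,0)
  WK@(2,2): attacks (2,3) (2,1) (3,2) (1,2) (3,3) (3,1) (1,3) (1,1)
  WQ@(2,4): attacks (2,3) (2,2) (3,4) (4,4) (1,4) (0,4) (3,3) (1,3) (0,2) [ray(0,-1) blocked at (2,2); ray(1,-1) blocked at (3,3)]
  WK@(4,2): attacks (4,3) (4,1) (3,2) (3,3) (3,1)
W attacks (1,0): yes

Answer: yes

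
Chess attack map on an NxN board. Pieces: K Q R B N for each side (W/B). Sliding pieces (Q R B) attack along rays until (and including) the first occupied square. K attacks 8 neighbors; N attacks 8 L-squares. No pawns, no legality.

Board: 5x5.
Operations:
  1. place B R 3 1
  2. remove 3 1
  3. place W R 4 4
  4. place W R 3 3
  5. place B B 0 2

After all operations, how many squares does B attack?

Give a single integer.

Answer: 4

Derivation:
Op 1: place BR@(3,1)
Op 2: remove (3,1)
Op 3: place WR@(4,4)
Op 4: place WR@(3,3)
Op 5: place BB@(0,2)
Per-piece attacks for B:
  BB@(0,2): attacks (1,3) (2,4) (1,1) (2,0)
Union (4 distinct): (1,1) (1,3) (2,0) (2,4)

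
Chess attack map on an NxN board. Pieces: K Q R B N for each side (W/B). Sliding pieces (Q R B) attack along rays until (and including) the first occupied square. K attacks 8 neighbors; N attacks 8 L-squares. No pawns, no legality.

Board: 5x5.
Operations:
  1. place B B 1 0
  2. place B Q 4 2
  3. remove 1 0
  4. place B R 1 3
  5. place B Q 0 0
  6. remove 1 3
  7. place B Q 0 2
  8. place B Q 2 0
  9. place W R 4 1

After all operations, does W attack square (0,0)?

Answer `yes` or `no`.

Op 1: place BB@(1,0)
Op 2: place BQ@(4,2)
Op 3: remove (1,0)
Op 4: place BR@(1,3)
Op 5: place BQ@(0,0)
Op 6: remove (1,3)
Op 7: place BQ@(0,2)
Op 8: place BQ@(2,0)
Op 9: place WR@(4,1)
Per-piece attacks for W:
  WR@(4,1): attacks (4,2) (4,0) (3,1) (2,1) (1,1) (0,1) [ray(0,1) blocked at (4,2)]
W attacks (0,0): no

Answer: no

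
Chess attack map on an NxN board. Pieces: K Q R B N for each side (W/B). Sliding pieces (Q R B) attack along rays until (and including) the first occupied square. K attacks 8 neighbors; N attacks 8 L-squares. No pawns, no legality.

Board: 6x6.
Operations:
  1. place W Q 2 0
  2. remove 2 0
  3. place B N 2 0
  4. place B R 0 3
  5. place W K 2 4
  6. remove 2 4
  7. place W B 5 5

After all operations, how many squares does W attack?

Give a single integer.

Op 1: place WQ@(2,0)
Op 2: remove (2,0)
Op 3: place BN@(2,0)
Op 4: place BR@(0,3)
Op 5: place WK@(2,4)
Op 6: remove (2,4)
Op 7: place WB@(5,5)
Per-piece attacks for W:
  WB@(5,5): attacks (4,4) (3,3) (2,2) (1,1) (0,0)
Union (5 distinct): (0,0) (1,1) (2,2) (3,3) (4,4)

Answer: 5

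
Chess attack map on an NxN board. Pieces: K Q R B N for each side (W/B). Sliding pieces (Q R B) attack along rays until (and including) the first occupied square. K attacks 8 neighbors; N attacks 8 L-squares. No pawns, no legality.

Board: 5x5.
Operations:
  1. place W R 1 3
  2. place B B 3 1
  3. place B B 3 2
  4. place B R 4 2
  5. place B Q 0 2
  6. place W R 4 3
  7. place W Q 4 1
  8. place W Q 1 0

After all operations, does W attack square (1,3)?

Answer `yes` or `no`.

Op 1: place WR@(1,3)
Op 2: place BB@(3,1)
Op 3: place BB@(3,2)
Op 4: place BR@(4,2)
Op 5: place BQ@(0,2)
Op 6: place WR@(4,3)
Op 7: place WQ@(4,1)
Op 8: place WQ@(1,0)
Per-piece attacks for W:
  WQ@(1,0): attacks (1,1) (1,2) (1,3) (2,0) (3,0) (4,0) (0,0) (2,1) (3,2) (0,1) [ray(0,1) blocked at (1,3); ray(1,1) blocked at (3,2)]
  WR@(1,3): attacks (1,4) (1,2) (1,1) (1,0) (2,3) (3,3) (4,3) (0,3) [ray(0,-1) blocked at (1,0); ray(1,0) blocked at (4,3)]
  WQ@(4,1): attacks (4,2) (4,0) (3,1) (3,2) (3,0) [ray(0,1) blocked at (4,2); ray(-1,0) blocked at (3,1); ray(-1,1) blocked at (3,2)]
  WR@(4,3): attacks (4,4) (4,2) (3,3) (2,3) (1,3) [ray(0,-1) blocked at (4,2); ray(-1,0) blocked at (1,3)]
W attacks (1,3): yes

Answer: yes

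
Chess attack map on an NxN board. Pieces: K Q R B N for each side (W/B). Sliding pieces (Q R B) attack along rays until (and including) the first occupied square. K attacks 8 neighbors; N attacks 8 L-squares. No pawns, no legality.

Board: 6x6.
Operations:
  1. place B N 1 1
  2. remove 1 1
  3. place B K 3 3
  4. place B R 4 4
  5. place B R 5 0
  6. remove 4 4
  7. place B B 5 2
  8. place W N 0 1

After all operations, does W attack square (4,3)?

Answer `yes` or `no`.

Op 1: place BN@(1,1)
Op 2: remove (1,1)
Op 3: place BK@(3,3)
Op 4: place BR@(4,4)
Op 5: place BR@(5,0)
Op 6: remove (4,4)
Op 7: place BB@(5,2)
Op 8: place WN@(0,1)
Per-piece attacks for W:
  WN@(0,1): attacks (1,3) (2,2) (2,0)
W attacks (4,3): no

Answer: no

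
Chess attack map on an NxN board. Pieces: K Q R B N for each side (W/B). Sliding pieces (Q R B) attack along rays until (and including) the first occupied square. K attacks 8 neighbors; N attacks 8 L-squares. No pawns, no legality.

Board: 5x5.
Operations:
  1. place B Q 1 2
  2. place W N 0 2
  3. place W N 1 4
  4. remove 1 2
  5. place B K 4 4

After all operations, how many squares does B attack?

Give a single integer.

Op 1: place BQ@(1,2)
Op 2: place WN@(0,2)
Op 3: place WN@(1,4)
Op 4: remove (1,2)
Op 5: place BK@(4,4)
Per-piece attacks for B:
  BK@(4,4): attacks (4,3) (3,4) (3,3)
Union (3 distinct): (3,3) (3,4) (4,3)

Answer: 3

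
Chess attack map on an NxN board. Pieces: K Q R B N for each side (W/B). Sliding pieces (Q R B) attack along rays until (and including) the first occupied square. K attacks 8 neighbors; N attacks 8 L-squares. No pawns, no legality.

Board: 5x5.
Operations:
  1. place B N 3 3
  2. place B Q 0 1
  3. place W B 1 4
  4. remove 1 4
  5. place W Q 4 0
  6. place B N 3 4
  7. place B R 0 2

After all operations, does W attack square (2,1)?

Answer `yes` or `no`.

Answer: no

Derivation:
Op 1: place BN@(3,3)
Op 2: place BQ@(0,1)
Op 3: place WB@(1,4)
Op 4: remove (1,4)
Op 5: place WQ@(4,0)
Op 6: place BN@(3,4)
Op 7: place BR@(0,2)
Per-piece attacks for W:
  WQ@(4,0): attacks (4,1) (4,2) (4,3) (4,4) (3,0) (2,0) (1,0) (0,0) (3,1) (2,2) (1,3) (0,4)
W attacks (2,1): no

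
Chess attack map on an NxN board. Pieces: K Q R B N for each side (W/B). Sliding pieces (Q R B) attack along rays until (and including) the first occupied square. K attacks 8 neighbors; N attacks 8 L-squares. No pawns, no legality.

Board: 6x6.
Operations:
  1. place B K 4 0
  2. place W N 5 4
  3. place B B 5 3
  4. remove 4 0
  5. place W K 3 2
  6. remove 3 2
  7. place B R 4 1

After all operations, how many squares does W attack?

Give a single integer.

Answer: 3

Derivation:
Op 1: place BK@(4,0)
Op 2: place WN@(5,4)
Op 3: place BB@(5,3)
Op 4: remove (4,0)
Op 5: place WK@(3,2)
Op 6: remove (3,2)
Op 7: place BR@(4,1)
Per-piece attacks for W:
  WN@(5,4): attacks (3,5) (4,2) (3,3)
Union (3 distinct): (3,3) (3,5) (4,2)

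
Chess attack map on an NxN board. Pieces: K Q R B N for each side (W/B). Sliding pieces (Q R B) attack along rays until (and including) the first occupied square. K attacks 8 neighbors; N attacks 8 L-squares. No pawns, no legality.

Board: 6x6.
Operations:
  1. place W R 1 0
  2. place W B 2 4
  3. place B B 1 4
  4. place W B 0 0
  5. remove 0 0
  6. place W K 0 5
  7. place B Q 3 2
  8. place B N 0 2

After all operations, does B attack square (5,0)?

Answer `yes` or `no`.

Op 1: place WR@(1,0)
Op 2: place WB@(2,4)
Op 3: place BB@(1,4)
Op 4: place WB@(0,0)
Op 5: remove (0,0)
Op 6: place WK@(0,5)
Op 7: place BQ@(3,2)
Op 8: place BN@(0,2)
Per-piece attacks for B:
  BN@(0,2): attacks (1,4) (2,3) (1,0) (2,1)
  BB@(1,4): attacks (2,5) (2,3) (3,2) (0,5) (0,3) [ray(1,-1) blocked at (3,2); ray(-1,1) blocked at (0,5)]
  BQ@(3,2): attacks (3,3) (3,4) (3,5) (3,1) (3,0) (4,2) (5,2) (2,2) (1,2) (0,2) (4,3) (5,4) (4,1) (5,0) (2,3) (1,4) (2,1) (1,0) [ray(-1,0) blocked at (0,2); ray(-1,1) blocked at (1,4); ray(-1,-1) blocked at (1,0)]
B attacks (5,0): yes

Answer: yes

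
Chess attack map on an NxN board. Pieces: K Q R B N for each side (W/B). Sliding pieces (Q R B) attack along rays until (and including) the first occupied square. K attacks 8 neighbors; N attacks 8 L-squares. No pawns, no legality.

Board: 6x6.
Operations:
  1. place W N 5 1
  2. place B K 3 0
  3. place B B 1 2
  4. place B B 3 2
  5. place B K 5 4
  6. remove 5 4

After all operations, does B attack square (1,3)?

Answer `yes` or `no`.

Answer: no

Derivation:
Op 1: place WN@(5,1)
Op 2: place BK@(3,0)
Op 3: place BB@(1,2)
Op 4: place BB@(3,2)
Op 5: place BK@(5,4)
Op 6: remove (5,4)
Per-piece attacks for B:
  BB@(1,2): attacks (2,3) (3,4) (4,5) (2,1) (3,0) (0,3) (0,1) [ray(1,-1) blocked at (3,0)]
  BK@(3,0): attacks (3,1) (4,0) (2,0) (4,1) (2,1)
  BB@(3,2): attacks (4,3) (5,4) (4,1) (5,0) (2,3) (1,4) (0,5) (2,1) (1,0)
B attacks (1,3): no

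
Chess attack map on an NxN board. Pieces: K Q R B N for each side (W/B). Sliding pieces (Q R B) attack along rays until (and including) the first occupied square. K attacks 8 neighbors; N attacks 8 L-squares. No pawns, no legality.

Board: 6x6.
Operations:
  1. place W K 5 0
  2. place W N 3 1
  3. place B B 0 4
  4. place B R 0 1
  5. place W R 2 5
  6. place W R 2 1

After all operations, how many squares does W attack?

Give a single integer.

Answer: 22

Derivation:
Op 1: place WK@(5,0)
Op 2: place WN@(3,1)
Op 3: place BB@(0,4)
Op 4: place BR@(0,1)
Op 5: place WR@(2,5)
Op 6: place WR@(2,1)
Per-piece attacks for W:
  WR@(2,1): attacks (2,2) (2,3) (2,4) (2,5) (2,0) (3,1) (1,1) (0,1) [ray(0,1) blocked at (2,5); ray(1,0) blocked at (3,1); ray(-1,0) blocked at (0,1)]
  WR@(2,5): attacks (2,4) (2,3) (2,2) (2,1) (3,5) (4,5) (5,5) (1,5) (0,5) [ray(0,-1) blocked at (2,1)]
  WN@(3,1): attacks (4,3) (5,2) (2,3) (1,2) (5,0) (1,0)
  WK@(5,0): attacks (5,1) (4,0) (4,1)
Union (22 distinct): (0,1) (0,5) (1,0) (1,1) (1,2) (1,5) (2,0) (2,1) (2,2) (2,3) (2,4) (2,5) (3,1) (3,5) (4,0) (4,1) (4,3) (4,5) (5,0) (5,1) (5,2) (5,5)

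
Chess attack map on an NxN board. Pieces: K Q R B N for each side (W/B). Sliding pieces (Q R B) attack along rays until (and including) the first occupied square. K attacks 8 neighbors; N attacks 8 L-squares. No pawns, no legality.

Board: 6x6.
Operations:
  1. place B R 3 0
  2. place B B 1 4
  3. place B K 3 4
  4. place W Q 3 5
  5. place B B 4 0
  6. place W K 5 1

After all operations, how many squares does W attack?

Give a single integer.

Op 1: place BR@(3,0)
Op 2: place BB@(1,4)
Op 3: place BK@(3,4)
Op 4: place WQ@(3,5)
Op 5: place BB@(4,0)
Op 6: place WK@(5,1)
Per-piece attacks for W:
  WQ@(3,5): attacks (3,4) (4,5) (5,5) (2,5) (1,5) (0,5) (4,4) (5,3) (2,4) (1,3) (0,2) [ray(0,-1) blocked at (3,4)]
  WK@(5,1): attacks (5,2) (5,0) (4,1) (4,2) (4,0)
Union (16 distinct): (0,2) (0,5) (1,3) (1,5) (2,4) (2,5) (3,4) (4,0) (4,1) (4,2) (4,4) (4,5) (5,0) (5,2) (5,3) (5,5)

Answer: 16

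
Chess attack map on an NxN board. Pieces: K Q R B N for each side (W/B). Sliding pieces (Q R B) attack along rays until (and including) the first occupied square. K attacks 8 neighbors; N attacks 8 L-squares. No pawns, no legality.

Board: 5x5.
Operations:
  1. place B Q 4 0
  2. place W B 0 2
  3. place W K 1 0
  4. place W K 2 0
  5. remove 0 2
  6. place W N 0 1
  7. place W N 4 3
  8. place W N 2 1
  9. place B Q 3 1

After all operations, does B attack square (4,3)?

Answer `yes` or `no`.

Answer: yes

Derivation:
Op 1: place BQ@(4,0)
Op 2: place WB@(0,2)
Op 3: place WK@(1,0)
Op 4: place WK@(2,0)
Op 5: remove (0,2)
Op 6: place WN@(0,1)
Op 7: place WN@(4,3)
Op 8: place WN@(2,1)
Op 9: place BQ@(3,1)
Per-piece attacks for B:
  BQ@(3,1): attacks (3,2) (3,3) (3,4) (3,0) (4,1) (2,1) (4,2) (4,0) (2,2) (1,3) (0,4) (2,0) [ray(-1,0) blocked at (2,1); ray(1,-1) blocked at (4,0); ray(-1,-1) blocked at (2,0)]
  BQ@(4,0): attacks (4,1) (4,2) (4,3) (3,0) (2,0) (3,1) [ray(0,1) blocked at (4,3); ray(-1,0) blocked at (2,0); ray(-1,1) blocked at (3,1)]
B attacks (4,3): yes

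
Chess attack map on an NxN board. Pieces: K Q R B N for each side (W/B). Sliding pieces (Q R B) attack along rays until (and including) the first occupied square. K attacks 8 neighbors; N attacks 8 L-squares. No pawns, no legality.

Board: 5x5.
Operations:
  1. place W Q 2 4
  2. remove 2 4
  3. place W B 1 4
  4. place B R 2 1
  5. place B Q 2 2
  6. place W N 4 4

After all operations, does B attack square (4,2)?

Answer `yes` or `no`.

Answer: yes

Derivation:
Op 1: place WQ@(2,4)
Op 2: remove (2,4)
Op 3: place WB@(1,4)
Op 4: place BR@(2,1)
Op 5: place BQ@(2,2)
Op 6: place WN@(4,4)
Per-piece attacks for B:
  BR@(2,1): attacks (2,2) (2,0) (3,1) (4,1) (1,1) (0,1) [ray(0,1) blocked at (2,2)]
  BQ@(2,2): attacks (2,3) (2,4) (2,1) (3,2) (4,2) (1,2) (0,2) (3,3) (4,4) (3,1) (4,0) (1,3) (0,4) (1,1) (0,0) [ray(0,-1) blocked at (2,1); ray(1,1) blocked at (4,4)]
B attacks (4,2): yes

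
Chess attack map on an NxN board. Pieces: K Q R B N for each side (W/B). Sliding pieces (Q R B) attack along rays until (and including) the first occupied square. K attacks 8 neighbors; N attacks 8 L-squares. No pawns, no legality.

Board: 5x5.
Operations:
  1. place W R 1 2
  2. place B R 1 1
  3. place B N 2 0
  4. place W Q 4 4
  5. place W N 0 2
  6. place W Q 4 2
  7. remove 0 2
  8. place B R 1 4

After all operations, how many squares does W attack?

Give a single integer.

Answer: 17

Derivation:
Op 1: place WR@(1,2)
Op 2: place BR@(1,1)
Op 3: place BN@(2,0)
Op 4: place WQ@(4,4)
Op 5: place WN@(0,2)
Op 6: place WQ@(4,2)
Op 7: remove (0,2)
Op 8: place BR@(1,4)
Per-piece attacks for W:
  WR@(1,2): attacks (1,3) (1,4) (1,1) (2,2) (3,2) (4,2) (0,2) [ray(0,1) blocked at (1,4); ray(0,-1) blocked at (1,1); ray(1,0) blocked at (4,2)]
  WQ@(4,2): attacks (4,3) (4,4) (4,1) (4,0) (3,2) (2,2) (1,2) (3,3) (2,4) (3,1) (2,0) [ray(0,1) blocked at (4,4); ray(-1,0) blocked at (1,2); ray(-1,-1) blocked at (2,0)]
  WQ@(4,4): attacks (4,3) (4,2) (3,4) (2,4) (1,4) (3,3) (2,2) (1,1) [ray(0,-1) blocked at (4,2); ray(-1,0) blocked at (1,4); ray(-1,-1) blocked at (1,1)]
Union (17 distinct): (0,2) (1,1) (1,2) (1,3) (1,4) (2,0) (2,2) (2,4) (3,1) (3,2) (3,3) (3,4) (4,0) (4,1) (4,2) (4,3) (4,4)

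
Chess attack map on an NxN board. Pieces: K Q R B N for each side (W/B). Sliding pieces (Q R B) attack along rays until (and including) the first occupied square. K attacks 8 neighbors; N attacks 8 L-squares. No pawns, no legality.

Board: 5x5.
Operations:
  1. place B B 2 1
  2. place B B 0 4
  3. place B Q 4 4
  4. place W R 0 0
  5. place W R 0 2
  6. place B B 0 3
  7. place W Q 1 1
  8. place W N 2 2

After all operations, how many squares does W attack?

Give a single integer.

Op 1: place BB@(2,1)
Op 2: place BB@(0,4)
Op 3: place BQ@(4,4)
Op 4: place WR@(0,0)
Op 5: place WR@(0,2)
Op 6: place BB@(0,3)
Op 7: place WQ@(1,1)
Op 8: place WN@(2,2)
Per-piece attacks for W:
  WR@(0,0): attacks (0,1) (0,2) (1,0) (2,0) (3,0) (4,0) [ray(0,1) blocked at (0,2)]
  WR@(0,2): attacks (0,3) (0,1) (0,0) (1,2) (2,2) [ray(0,1) blocked at (0,3); ray(0,-1) blocked at (0,0); ray(1,0) blocked at (2,2)]
  WQ@(1,1): attacks (1,2) (1,3) (1,4) (1,0) (2,1) (0,1) (2,2) (2,0) (0,2) (0,0) [ray(1,0) blocked at (2,1); ray(1,1) blocked at (2,2); ray(-1,1) blocked at (0,2); ray(-1,-1) blocked at (0,0)]
  WN@(2,2): attacks (3,4) (4,3) (1,4) (0,3) (3,0) (4,1) (1,0) (0,1)
Union (16 distinct): (0,0) (0,1) (0,2) (0,3) (1,0) (1,2) (1,3) (1,4) (2,0) (2,1) (2,2) (3,0) (3,4) (4,0) (4,1) (4,3)

Answer: 16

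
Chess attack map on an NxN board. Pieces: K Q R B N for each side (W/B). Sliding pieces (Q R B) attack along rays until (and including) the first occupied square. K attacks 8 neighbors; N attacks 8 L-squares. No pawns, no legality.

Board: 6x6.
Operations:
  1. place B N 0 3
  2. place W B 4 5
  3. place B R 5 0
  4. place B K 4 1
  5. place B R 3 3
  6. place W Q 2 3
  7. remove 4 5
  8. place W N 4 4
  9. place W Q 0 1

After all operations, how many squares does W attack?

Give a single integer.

Answer: 23

Derivation:
Op 1: place BN@(0,3)
Op 2: place WB@(4,5)
Op 3: place BR@(5,0)
Op 4: place BK@(4,1)
Op 5: place BR@(3,3)
Op 6: place WQ@(2,3)
Op 7: remove (4,5)
Op 8: place WN@(4,4)
Op 9: place WQ@(0,1)
Per-piece attacks for W:
  WQ@(0,1): attacks (0,2) (0,3) (0,0) (1,1) (2,1) (3,1) (4,1) (1,2) (2,3) (1,0) [ray(0,1) blocked at (0,3); ray(1,0) blocked at (4,1); ray(1,1) blocked at (2,3)]
  WQ@(2,3): attacks (2,4) (2,5) (2,2) (2,1) (2,0) (3,3) (1,3) (0,3) (3,4) (4,5) (3,2) (4,1) (1,4) (0,5) (1,2) (0,1) [ray(1,0) blocked at (3,3); ray(-1,0) blocked at (0,3); ray(1,-1) blocked at (4,1); ray(-1,-1) blocked at (0,1)]
  WN@(4,4): attacks (2,5) (5,2) (3,2) (2,3)
Union (23 distinct): (0,0) (0,1) (0,2) (0,3) (0,5) (1,0) (1,1) (1,2) (1,3) (1,4) (2,0) (2,1) (2,2) (2,3) (2,4) (2,5) (3,1) (3,2) (3,3) (3,4) (4,1) (4,5) (5,2)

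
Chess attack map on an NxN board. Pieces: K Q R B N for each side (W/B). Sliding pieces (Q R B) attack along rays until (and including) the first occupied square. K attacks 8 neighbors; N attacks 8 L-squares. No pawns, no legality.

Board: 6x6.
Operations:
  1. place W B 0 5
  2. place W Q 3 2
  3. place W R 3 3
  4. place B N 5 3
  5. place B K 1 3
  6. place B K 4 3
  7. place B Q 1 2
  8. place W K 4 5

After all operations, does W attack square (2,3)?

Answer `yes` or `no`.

Answer: yes

Derivation:
Op 1: place WB@(0,5)
Op 2: place WQ@(3,2)
Op 3: place WR@(3,3)
Op 4: place BN@(5,3)
Op 5: place BK@(1,3)
Op 6: place BK@(4,3)
Op 7: place BQ@(1,2)
Op 8: place WK@(4,5)
Per-piece attacks for W:
  WB@(0,5): attacks (1,4) (2,3) (3,2) [ray(1,-1) blocked at (3,2)]
  WQ@(3,2): attacks (3,3) (3,1) (3,0) (4,2) (5,2) (2,2) (1,2) (4,3) (4,1) (5,0) (2,3) (1,4) (0,5) (2,1) (1,0) [ray(0,1) blocked at (3,3); ray(-1,0) blocked at (1,2); ray(1,1) blocked at (4,3); ray(-1,1) blocked at (0,5)]
  WR@(3,3): attacks (3,4) (3,5) (3,2) (4,3) (2,3) (1,3) [ray(0,-1) blocked at (3,2); ray(1,0) blocked at (4,3); ray(-1,0) blocked at (1,3)]
  WK@(4,5): attacks (4,4) (5,5) (3,5) (5,4) (3,4)
W attacks (2,3): yes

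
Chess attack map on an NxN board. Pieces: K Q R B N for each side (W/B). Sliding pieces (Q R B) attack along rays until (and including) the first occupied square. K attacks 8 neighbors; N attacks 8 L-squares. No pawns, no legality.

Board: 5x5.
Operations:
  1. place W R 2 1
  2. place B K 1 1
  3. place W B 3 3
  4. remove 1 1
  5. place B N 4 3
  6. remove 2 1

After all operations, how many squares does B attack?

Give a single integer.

Op 1: place WR@(2,1)
Op 2: place BK@(1,1)
Op 3: place WB@(3,3)
Op 4: remove (1,1)
Op 5: place BN@(4,3)
Op 6: remove (2,1)
Per-piece attacks for B:
  BN@(4,3): attacks (2,4) (3,1) (2,2)
Union (3 distinct): (2,2) (2,4) (3,1)

Answer: 3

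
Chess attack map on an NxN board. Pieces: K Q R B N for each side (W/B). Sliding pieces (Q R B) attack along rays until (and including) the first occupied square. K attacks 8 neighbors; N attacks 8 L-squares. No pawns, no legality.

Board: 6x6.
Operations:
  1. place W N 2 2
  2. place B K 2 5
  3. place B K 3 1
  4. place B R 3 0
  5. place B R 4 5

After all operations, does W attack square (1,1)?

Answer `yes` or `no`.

Answer: no

Derivation:
Op 1: place WN@(2,2)
Op 2: place BK@(2,5)
Op 3: place BK@(3,1)
Op 4: place BR@(3,0)
Op 5: place BR@(4,5)
Per-piece attacks for W:
  WN@(2,2): attacks (3,4) (4,3) (1,4) (0,3) (3,0) (4,1) (1,0) (0,1)
W attacks (1,1): no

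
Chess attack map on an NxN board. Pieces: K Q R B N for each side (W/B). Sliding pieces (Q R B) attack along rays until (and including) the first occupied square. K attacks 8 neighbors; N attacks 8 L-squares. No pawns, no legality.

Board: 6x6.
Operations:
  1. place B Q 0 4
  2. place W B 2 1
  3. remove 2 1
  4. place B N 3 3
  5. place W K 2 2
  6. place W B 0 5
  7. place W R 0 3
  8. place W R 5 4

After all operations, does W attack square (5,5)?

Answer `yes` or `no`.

Op 1: place BQ@(0,4)
Op 2: place WB@(2,1)
Op 3: remove (2,1)
Op 4: place BN@(3,3)
Op 5: place WK@(2,2)
Op 6: place WB@(0,5)
Op 7: place WR@(0,3)
Op 8: place WR@(5,4)
Per-piece attacks for W:
  WR@(0,3): attacks (0,4) (0,2) (0,1) (0,0) (1,3) (2,3) (3,3) [ray(0,1) blocked at (0,4); ray(1,0) blocked at (3,3)]
  WB@(0,5): attacks (1,4) (2,3) (3,2) (4,1) (5,0)
  WK@(2,2): attacks (2,3) (2,1) (3,2) (1,2) (3,3) (3,1) (1,3) (1,1)
  WR@(5,4): attacks (5,5) (5,3) (5,2) (5,1) (5,0) (4,4) (3,4) (2,4) (1,4) (0,4) [ray(-1,0) blocked at (0,4)]
W attacks (5,5): yes

Answer: yes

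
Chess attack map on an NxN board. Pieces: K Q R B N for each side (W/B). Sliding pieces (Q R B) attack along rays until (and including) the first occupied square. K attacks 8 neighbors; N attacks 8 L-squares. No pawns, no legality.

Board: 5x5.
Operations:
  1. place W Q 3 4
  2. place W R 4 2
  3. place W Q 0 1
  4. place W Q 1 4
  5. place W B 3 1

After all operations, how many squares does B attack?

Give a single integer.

Answer: 0

Derivation:
Op 1: place WQ@(3,4)
Op 2: place WR@(4,2)
Op 3: place WQ@(0,1)
Op 4: place WQ@(1,4)
Op 5: place WB@(3,1)
Per-piece attacks for B:
Union (0 distinct): (none)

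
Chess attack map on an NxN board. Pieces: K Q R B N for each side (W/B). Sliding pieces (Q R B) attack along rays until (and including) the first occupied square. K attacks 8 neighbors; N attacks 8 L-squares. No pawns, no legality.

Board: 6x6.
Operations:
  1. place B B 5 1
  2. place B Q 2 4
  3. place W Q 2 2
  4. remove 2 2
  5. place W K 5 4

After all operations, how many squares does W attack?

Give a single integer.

Op 1: place BB@(5,1)
Op 2: place BQ@(2,4)
Op 3: place WQ@(2,2)
Op 4: remove (2,2)
Op 5: place WK@(5,4)
Per-piece attacks for W:
  WK@(5,4): attacks (5,5) (5,3) (4,4) (4,5) (4,3)
Union (5 distinct): (4,3) (4,4) (4,5) (5,3) (5,5)

Answer: 5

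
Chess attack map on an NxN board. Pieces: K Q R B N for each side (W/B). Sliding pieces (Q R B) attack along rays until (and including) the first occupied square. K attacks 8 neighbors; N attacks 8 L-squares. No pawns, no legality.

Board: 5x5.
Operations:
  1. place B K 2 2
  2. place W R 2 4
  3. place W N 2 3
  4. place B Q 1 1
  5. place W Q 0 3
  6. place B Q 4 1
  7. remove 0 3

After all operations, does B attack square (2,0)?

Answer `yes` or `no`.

Answer: yes

Derivation:
Op 1: place BK@(2,2)
Op 2: place WR@(2,4)
Op 3: place WN@(2,3)
Op 4: place BQ@(1,1)
Op 5: place WQ@(0,3)
Op 6: place BQ@(4,1)
Op 7: remove (0,3)
Per-piece attacks for B:
  BQ@(1,1): attacks (1,2) (1,3) (1,4) (1,0) (2,1) (3,1) (4,1) (0,1) (2,2) (2,0) (0,2) (0,0) [ray(1,0) blocked at (4,1); ray(1,1) blocked at (2,2)]
  BK@(2,2): attacks (2,3) (2,1) (3,2) (1,2) (3,3) (3,1) (1,3) (1,1)
  BQ@(4,1): attacks (4,2) (4,3) (4,4) (4,0) (3,1) (2,1) (1,1) (3,2) (2,3) (3,0) [ray(-1,0) blocked at (1,1); ray(-1,1) blocked at (2,3)]
B attacks (2,0): yes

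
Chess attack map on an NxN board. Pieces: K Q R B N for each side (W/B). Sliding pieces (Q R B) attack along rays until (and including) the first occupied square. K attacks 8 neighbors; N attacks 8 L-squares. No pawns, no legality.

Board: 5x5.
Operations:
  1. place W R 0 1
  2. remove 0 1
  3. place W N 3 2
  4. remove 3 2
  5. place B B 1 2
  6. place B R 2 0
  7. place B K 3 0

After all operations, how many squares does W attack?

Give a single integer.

Answer: 0

Derivation:
Op 1: place WR@(0,1)
Op 2: remove (0,1)
Op 3: place WN@(3,2)
Op 4: remove (3,2)
Op 5: place BB@(1,2)
Op 6: place BR@(2,0)
Op 7: place BK@(3,0)
Per-piece attacks for W:
Union (0 distinct): (none)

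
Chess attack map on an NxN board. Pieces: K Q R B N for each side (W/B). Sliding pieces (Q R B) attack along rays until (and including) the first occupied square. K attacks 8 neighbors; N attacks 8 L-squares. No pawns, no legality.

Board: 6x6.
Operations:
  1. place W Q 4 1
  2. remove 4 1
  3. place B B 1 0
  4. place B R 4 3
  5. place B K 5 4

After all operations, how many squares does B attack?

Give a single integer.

Answer: 15

Derivation:
Op 1: place WQ@(4,1)
Op 2: remove (4,1)
Op 3: place BB@(1,0)
Op 4: place BR@(4,3)
Op 5: place BK@(5,4)
Per-piece attacks for B:
  BB@(1,0): attacks (2,1) (3,2) (4,3) (0,1) [ray(1,1) blocked at (4,3)]
  BR@(4,3): attacks (4,4) (4,5) (4,2) (4,1) (4,0) (5,3) (3,3) (2,3) (1,3) (0,3)
  BK@(5,4): attacks (5,5) (5,3) (4,4) (4,5) (4,3)
Union (15 distinct): (0,1) (0,3) (1,3) (2,1) (2,3) (3,2) (3,3) (4,0) (4,1) (4,2) (4,3) (4,4) (4,5) (5,3) (5,5)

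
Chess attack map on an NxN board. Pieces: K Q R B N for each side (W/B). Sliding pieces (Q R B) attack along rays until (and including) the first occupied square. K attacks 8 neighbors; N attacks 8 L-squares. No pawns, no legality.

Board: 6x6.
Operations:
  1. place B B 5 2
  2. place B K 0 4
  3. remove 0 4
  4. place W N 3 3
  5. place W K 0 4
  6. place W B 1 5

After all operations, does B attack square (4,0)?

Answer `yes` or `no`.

Op 1: place BB@(5,2)
Op 2: place BK@(0,4)
Op 3: remove (0,4)
Op 4: place WN@(3,3)
Op 5: place WK@(0,4)
Op 6: place WB@(1,5)
Per-piece attacks for B:
  BB@(5,2): attacks (4,3) (3,4) (2,5) (4,1) (3,0)
B attacks (4,0): no

Answer: no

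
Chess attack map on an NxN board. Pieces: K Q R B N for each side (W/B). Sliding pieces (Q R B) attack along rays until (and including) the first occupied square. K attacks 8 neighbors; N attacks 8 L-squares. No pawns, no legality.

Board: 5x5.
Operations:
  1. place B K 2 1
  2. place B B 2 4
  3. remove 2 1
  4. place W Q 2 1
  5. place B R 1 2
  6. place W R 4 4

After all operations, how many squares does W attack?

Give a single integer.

Answer: 16

Derivation:
Op 1: place BK@(2,1)
Op 2: place BB@(2,4)
Op 3: remove (2,1)
Op 4: place WQ@(2,1)
Op 5: place BR@(1,2)
Op 6: place WR@(4,4)
Per-piece attacks for W:
  WQ@(2,1): attacks (2,2) (2,3) (2,4) (2,0) (3,1) (4,1) (1,1) (0,1) (3,2) (4,3) (3,0) (1,2) (1,0) [ray(0,1) blocked at (2,4); ray(-1,1) blocked at (1,2)]
  WR@(4,4): attacks (4,3) (4,2) (4,1) (4,0) (3,4) (2,4) [ray(-1,0) blocked at (2,4)]
Union (16 distinct): (0,1) (1,0) (1,1) (1,2) (2,0) (2,2) (2,3) (2,4) (3,0) (3,1) (3,2) (3,4) (4,0) (4,1) (4,2) (4,3)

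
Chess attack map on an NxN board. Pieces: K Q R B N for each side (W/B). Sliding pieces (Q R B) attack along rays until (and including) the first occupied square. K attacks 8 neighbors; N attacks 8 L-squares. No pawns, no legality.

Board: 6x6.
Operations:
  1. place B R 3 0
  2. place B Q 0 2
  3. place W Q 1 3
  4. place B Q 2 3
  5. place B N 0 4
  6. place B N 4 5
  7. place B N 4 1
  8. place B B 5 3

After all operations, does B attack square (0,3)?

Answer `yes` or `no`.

Answer: yes

Derivation:
Op 1: place BR@(3,0)
Op 2: place BQ@(0,2)
Op 3: place WQ@(1,3)
Op 4: place BQ@(2,3)
Op 5: place BN@(0,4)
Op 6: place BN@(4,5)
Op 7: place BN@(4,1)
Op 8: place BB@(5,3)
Per-piece attacks for B:
  BQ@(0,2): attacks (0,3) (0,4) (0,1) (0,0) (1,2) (2,2) (3,2) (4,2) (5,2) (1,3) (1,1) (2,0) [ray(0,1) blocked at (0,4); ray(1,1) blocked at (1,3)]
  BN@(0,4): attacks (2,5) (1,2) (2,3)
  BQ@(2,3): attacks (2,4) (2,5) (2,2) (2,1) (2,0) (3,3) (4,3) (5,3) (1,3) (3,4) (4,5) (3,2) (4,1) (1,4) (0,5) (1,2) (0,1) [ray(1,0) blocked at (5,3); ray(-1,0) blocked at (1,3); ray(1,1) blocked at (4,5); ray(1,-1) blocked at (4,1)]
  BR@(3,0): attacks (3,1) (3,2) (3,3) (3,4) (3,5) (4,0) (5,0) (2,0) (1,0) (0,0)
  BN@(4,1): attacks (5,3) (3,3) (2,2) (2,0)
  BN@(4,5): attacks (5,3) (3,3) (2,4)
  BB@(5,3): attacks (4,4) (3,5) (4,2) (3,1) (2,0)
B attacks (0,3): yes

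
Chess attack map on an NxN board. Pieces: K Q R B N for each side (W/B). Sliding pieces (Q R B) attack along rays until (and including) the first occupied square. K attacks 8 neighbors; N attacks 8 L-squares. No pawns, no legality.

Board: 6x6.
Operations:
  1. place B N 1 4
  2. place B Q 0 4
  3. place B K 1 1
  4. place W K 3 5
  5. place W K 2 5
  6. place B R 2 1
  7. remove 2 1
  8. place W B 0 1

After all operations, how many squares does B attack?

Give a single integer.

Op 1: place BN@(1,4)
Op 2: place BQ@(0,4)
Op 3: place BK@(1,1)
Op 4: place WK@(3,5)
Op 5: place WK@(2,5)
Op 6: place BR@(2,1)
Op 7: remove (2,1)
Op 8: place WB@(0,1)
Per-piece attacks for B:
  BQ@(0,4): attacks (0,5) (0,3) (0,2) (0,1) (1,4) (1,5) (1,3) (2,2) (3,1) (4,0) [ray(0,-1) blocked at (0,1); ray(1,0) blocked at (1,4)]
  BK@(1,1): attacks (1,2) (1,0) (2,1) (0,1) (2,2) (2,0) (0,2) (0,0)
  BN@(1,4): attacks (3,5) (2,2) (3,3) (0,2)
Union (17 distinct): (0,0) (0,1) (0,2) (0,3) (0,5) (1,0) (1,2) (1,3) (1,4) (1,5) (2,0) (2,1) (2,2) (3,1) (3,3) (3,5) (4,0)

Answer: 17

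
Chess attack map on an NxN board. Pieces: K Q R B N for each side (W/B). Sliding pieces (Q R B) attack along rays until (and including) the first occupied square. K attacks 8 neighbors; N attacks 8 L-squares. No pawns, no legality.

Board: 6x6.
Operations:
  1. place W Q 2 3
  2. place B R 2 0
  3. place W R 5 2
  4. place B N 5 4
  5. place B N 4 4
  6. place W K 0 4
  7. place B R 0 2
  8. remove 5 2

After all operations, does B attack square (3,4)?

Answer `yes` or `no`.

Op 1: place WQ@(2,3)
Op 2: place BR@(2,0)
Op 3: place WR@(5,2)
Op 4: place BN@(5,4)
Op 5: place BN@(4,4)
Op 6: place WK@(0,4)
Op 7: place BR@(0,2)
Op 8: remove (5,2)
Per-piece attacks for B:
  BR@(0,2): attacks (0,3) (0,4) (0,1) (0,0) (1,2) (2,2) (3,2) (4,2) (5,2) [ray(0,1) blocked at (0,4)]
  BR@(2,0): attacks (2,1) (2,2) (2,3) (3,0) (4,0) (5,0) (1,0) (0,0) [ray(0,1) blocked at (2,3)]
  BN@(4,4): attacks (2,5) (5,2) (3,2) (2,3)
  BN@(5,4): attacks (3,5) (4,2) (3,3)
B attacks (3,4): no

Answer: no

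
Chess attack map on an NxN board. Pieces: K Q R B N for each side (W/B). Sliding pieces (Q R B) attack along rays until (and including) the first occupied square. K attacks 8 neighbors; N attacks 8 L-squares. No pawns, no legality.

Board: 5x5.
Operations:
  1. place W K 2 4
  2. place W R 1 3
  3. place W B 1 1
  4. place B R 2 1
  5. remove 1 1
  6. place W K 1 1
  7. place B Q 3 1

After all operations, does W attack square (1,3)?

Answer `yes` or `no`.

Op 1: place WK@(2,4)
Op 2: place WR@(1,3)
Op 3: place WB@(1,1)
Op 4: place BR@(2,1)
Op 5: remove (1,1)
Op 6: place WK@(1,1)
Op 7: place BQ@(3,1)
Per-piece attacks for W:
  WK@(1,1): attacks (1,2) (1,0) (2,1) (0,1) (2,2) (2,0) (0,2) (0,0)
  WR@(1,3): attacks (1,4) (1,2) (1,1) (2,3) (3,3) (4,3) (0,3) [ray(0,-1) blocked at (1,1)]
  WK@(2,4): attacks (2,3) (3,4) (1,4) (3,3) (1,3)
W attacks (1,3): yes

Answer: yes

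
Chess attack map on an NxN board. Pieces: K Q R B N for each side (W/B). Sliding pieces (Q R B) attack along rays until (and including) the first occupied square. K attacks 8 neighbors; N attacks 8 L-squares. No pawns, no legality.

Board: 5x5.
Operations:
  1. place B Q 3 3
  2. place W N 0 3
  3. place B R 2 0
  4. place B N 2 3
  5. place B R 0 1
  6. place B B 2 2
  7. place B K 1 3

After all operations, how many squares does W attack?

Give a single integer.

Answer: 3

Derivation:
Op 1: place BQ@(3,3)
Op 2: place WN@(0,3)
Op 3: place BR@(2,0)
Op 4: place BN@(2,3)
Op 5: place BR@(0,1)
Op 6: place BB@(2,2)
Op 7: place BK@(1,3)
Per-piece attacks for W:
  WN@(0,3): attacks (2,4) (1,1) (2,2)
Union (3 distinct): (1,1) (2,2) (2,4)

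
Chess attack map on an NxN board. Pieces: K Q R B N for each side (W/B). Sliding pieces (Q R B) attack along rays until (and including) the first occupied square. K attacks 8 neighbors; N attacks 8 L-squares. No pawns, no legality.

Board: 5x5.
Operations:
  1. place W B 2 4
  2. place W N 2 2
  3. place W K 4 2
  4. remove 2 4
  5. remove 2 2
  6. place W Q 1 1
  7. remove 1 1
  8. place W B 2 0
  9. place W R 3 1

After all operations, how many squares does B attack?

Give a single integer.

Answer: 0

Derivation:
Op 1: place WB@(2,4)
Op 2: place WN@(2,2)
Op 3: place WK@(4,2)
Op 4: remove (2,4)
Op 5: remove (2,2)
Op 6: place WQ@(1,1)
Op 7: remove (1,1)
Op 8: place WB@(2,0)
Op 9: place WR@(3,1)
Per-piece attacks for B:
Union (0 distinct): (none)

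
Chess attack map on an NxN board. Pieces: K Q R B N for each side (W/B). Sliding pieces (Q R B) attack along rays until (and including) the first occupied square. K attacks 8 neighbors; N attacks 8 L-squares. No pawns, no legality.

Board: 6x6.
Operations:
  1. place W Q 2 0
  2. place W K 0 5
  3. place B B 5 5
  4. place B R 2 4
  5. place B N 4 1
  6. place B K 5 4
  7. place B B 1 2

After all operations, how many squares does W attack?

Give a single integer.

Op 1: place WQ@(2,0)
Op 2: place WK@(0,5)
Op 3: place BB@(5,5)
Op 4: place BR@(2,4)
Op 5: place BN@(4,1)
Op 6: place BK@(5,4)
Op 7: place BB@(1,2)
Per-piece attacks for W:
  WK@(0,5): attacks (0,4) (1,5) (1,4)
  WQ@(2,0): attacks (2,1) (2,2) (2,3) (2,4) (3,0) (4,0) (5,0) (1,0) (0,0) (3,1) (4,2) (5,3) (1,1) (0,2) [ray(0,1) blocked at (2,4)]
Union (17 distinct): (0,0) (0,2) (0,4) (1,0) (1,1) (1,4) (1,5) (2,1) (2,2) (2,3) (2,4) (3,0) (3,1) (4,0) (4,2) (5,0) (5,3)

Answer: 17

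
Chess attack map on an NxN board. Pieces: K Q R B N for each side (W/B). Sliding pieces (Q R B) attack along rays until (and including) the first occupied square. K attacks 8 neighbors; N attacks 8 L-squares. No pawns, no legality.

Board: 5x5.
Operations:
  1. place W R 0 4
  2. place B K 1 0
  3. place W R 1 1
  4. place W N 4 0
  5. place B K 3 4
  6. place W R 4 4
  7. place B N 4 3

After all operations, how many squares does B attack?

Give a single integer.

Answer: 12

Derivation:
Op 1: place WR@(0,4)
Op 2: place BK@(1,0)
Op 3: place WR@(1,1)
Op 4: place WN@(4,0)
Op 5: place BK@(3,4)
Op 6: place WR@(4,4)
Op 7: place BN@(4,3)
Per-piece attacks for B:
  BK@(1,0): attacks (1,1) (2,0) (0,0) (2,1) (0,1)
  BK@(3,4): attacks (3,3) (4,4) (2,4) (4,3) (2,3)
  BN@(4,3): attacks (2,4) (3,1) (2,2)
Union (12 distinct): (0,0) (0,1) (1,1) (2,0) (2,1) (2,2) (2,3) (2,4) (3,1) (3,3) (4,3) (4,4)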